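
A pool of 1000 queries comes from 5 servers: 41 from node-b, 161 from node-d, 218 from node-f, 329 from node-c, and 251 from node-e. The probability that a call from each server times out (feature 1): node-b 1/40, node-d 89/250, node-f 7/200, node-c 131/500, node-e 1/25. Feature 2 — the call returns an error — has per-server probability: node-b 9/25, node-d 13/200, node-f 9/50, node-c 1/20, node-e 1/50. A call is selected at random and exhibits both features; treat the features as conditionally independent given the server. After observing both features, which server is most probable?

Compute prior × likelihood for every hypothesis:
  node-b: 0.041 × 0.025 × 0.36 = 0.000369
  node-d: 0.161 × 0.356 × 0.065 = 0.00372554
  node-f: 0.218 × 0.035 × 0.18 = 0.0013734
  node-c: 0.329 × 0.262 × 0.05 = 0.0043099
  node-e: 0.251 × 0.04 × 0.02 = 0.0002008
Total = 0.00997864.
Largest term belongs to node-c, so node-c is most probable.

node-c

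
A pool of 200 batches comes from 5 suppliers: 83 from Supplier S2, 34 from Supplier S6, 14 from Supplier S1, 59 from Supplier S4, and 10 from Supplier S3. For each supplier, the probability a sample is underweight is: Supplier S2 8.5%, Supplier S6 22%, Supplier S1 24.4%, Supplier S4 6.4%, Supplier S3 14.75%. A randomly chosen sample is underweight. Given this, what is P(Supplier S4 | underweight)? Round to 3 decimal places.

By Bayes' rule, posterior ∝ prior × likelihood:
  Supplier S2: 0.415 × 0.085 = 0.035275
  Supplier S6: 0.17 × 0.22 = 0.0374
  Supplier S1: 0.07 × 0.244 = 0.01708
  Supplier S4: 0.295 × 0.064 = 0.01888
  Supplier S3: 0.05 × 0.1475 = 0.007375
Sum = 0.11601.
P(Supplier S4 | evidence) = 0.01888 / 0.11601 ≈ 0.163.

0.163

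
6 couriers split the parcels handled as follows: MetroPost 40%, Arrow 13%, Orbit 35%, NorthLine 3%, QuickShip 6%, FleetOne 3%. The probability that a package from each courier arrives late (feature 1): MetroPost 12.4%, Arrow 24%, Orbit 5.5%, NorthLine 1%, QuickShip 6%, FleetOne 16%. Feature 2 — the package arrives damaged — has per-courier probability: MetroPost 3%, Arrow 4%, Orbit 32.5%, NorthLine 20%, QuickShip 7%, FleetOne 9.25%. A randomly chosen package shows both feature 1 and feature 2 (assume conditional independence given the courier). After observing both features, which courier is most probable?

Orbit

Prior × likelihood for each hypothesis:
  MetroPost: 0.4 × 0.124 × 0.03 = 0.001488
  Arrow: 0.13 × 0.24 × 0.04 = 0.001248
  Orbit: 0.35 × 0.055 × 0.325 = 0.00625625
  NorthLine: 0.03 × 0.01 × 0.2 = 0.00006
  QuickShip: 0.06 × 0.06 × 0.07 = 0.000252
  FleetOne: 0.03 × 0.16 × 0.0925 = 0.000444
Sum = 0.00974825.
Largest term belongs to Orbit, so Orbit is most probable.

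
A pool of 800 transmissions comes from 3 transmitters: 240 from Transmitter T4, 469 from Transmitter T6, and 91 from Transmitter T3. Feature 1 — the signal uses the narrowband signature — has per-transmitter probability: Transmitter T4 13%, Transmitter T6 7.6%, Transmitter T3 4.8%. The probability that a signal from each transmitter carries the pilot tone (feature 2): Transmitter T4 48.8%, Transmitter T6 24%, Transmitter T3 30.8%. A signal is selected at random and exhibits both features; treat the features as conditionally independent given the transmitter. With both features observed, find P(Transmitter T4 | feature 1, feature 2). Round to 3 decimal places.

Unnormalized posteriors (prior × likelihood):
  Transmitter T4: 0.3 × 0.13 × 0.488 = 0.019032
  Transmitter T6: 0.58625 × 0.076 × 0.24 = 0.0106932
  Transmitter T3: 0.11375 × 0.048 × 0.308 = 0.00168168
Normalizing constant = 0.03140688.
P(Transmitter T4 | evidence) = 0.019032 / 0.03140688 ≈ 0.606.

0.606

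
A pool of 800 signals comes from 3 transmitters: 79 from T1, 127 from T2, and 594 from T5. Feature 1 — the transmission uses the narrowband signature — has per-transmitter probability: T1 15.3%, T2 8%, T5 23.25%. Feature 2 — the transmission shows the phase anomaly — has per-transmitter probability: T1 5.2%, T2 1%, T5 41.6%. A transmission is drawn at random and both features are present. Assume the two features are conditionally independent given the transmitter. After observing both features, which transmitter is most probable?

Prior × likelihood for each hypothesis:
  T1: 0.09875 × 0.153 × 0.052 = 0.000785655
  T2: 0.15875 × 0.08 × 0.01 = 0.000127
  T5: 0.7425 × 0.2325 × 0.416 = 0.0718146
Normalizing constant = 0.072727255.
Largest term belongs to T5, so T5 is most probable.

T5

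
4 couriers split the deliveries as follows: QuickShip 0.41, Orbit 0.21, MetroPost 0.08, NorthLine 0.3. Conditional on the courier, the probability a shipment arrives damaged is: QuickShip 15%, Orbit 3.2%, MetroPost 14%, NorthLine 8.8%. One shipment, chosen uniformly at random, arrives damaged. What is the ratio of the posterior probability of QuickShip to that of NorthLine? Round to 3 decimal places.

2.330

Prior × likelihood for each hypothesis:
  QuickShip: 0.41 × 0.15 = 0.0615
  Orbit: 0.21 × 0.032 = 0.00672
  MetroPost: 0.08 × 0.14 = 0.0112
  NorthLine: 0.3 × 0.088 = 0.0264
Normalizing constant = 0.10582.
The ratio is 0.0615 / 0.0264 (the normalizer cancels) = 2.330.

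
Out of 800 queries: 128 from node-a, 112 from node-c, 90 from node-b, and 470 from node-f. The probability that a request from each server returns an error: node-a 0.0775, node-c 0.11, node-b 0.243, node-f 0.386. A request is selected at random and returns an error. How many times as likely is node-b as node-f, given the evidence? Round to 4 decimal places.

By Bayes' rule, posterior ∝ prior × likelihood:
  node-a: 0.16 × 0.0775 = 0.0124
  node-c: 0.14 × 0.11 = 0.0154
  node-b: 0.1125 × 0.243 = 0.0273375
  node-f: 0.5875 × 0.386 = 0.226775
Total = 0.2819125.
The ratio is 0.0273375 / 0.226775 (the normalizer cancels) = 0.1205.

0.1205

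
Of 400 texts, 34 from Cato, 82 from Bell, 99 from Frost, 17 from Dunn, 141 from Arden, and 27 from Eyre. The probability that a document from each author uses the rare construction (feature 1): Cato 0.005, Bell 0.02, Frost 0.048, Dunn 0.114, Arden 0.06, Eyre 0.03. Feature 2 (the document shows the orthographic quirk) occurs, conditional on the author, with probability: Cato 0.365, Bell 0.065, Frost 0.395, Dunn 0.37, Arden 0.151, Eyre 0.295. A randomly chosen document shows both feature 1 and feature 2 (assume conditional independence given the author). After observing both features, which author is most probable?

Frost

By Bayes' rule, posterior ∝ prior × likelihood:
  Cato: 0.085 × 0.005 × 0.365 = 0.000155125
  Bell: 0.205 × 0.02 × 0.065 = 0.0002665
  Frost: 0.2475 × 0.048 × 0.395 = 0.0046926
  Dunn: 0.0425 × 0.114 × 0.37 = 0.00179265
  Arden: 0.3525 × 0.06 × 0.151 = 0.00319365
  Eyre: 0.0675 × 0.03 × 0.295 = 0.000597375
Total = 0.0106979.
Largest term belongs to Frost, so Frost is most probable.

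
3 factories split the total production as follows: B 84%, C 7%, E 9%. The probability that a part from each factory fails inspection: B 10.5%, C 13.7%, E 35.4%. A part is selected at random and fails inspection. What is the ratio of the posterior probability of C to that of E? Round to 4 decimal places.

0.3010

Prior × likelihood for each hypothesis:
  B: 0.84 × 0.105 = 0.0882
  C: 0.07 × 0.137 = 0.00959
  E: 0.09 × 0.354 = 0.03186
Total = 0.12965.
The ratio is 0.00959 / 0.03186 (the normalizer cancels) = 0.3010.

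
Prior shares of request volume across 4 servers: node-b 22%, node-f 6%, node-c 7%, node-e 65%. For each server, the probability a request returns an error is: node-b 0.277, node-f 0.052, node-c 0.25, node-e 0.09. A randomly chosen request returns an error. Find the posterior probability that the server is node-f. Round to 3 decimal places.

0.022

Compute prior × likelihood for every hypothesis:
  node-b: 0.22 × 0.277 = 0.06094
  node-f: 0.06 × 0.052 = 0.00312
  node-c: 0.07 × 0.25 = 0.0175
  node-e: 0.65 × 0.09 = 0.0585
Normalizing constant = 0.14006.
P(node-f | evidence) = 0.00312 / 0.14006 ≈ 0.022.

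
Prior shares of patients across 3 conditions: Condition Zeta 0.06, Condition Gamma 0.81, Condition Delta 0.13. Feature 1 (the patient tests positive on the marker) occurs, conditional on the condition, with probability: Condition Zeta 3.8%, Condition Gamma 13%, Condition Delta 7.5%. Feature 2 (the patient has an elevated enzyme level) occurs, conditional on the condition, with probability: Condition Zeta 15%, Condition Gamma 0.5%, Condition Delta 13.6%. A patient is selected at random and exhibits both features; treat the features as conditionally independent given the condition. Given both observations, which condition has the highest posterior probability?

Prior × likelihood for each hypothesis:
  Condition Zeta: 0.06 × 0.038 × 0.15 = 0.000342
  Condition Gamma: 0.81 × 0.13 × 0.005 = 0.0005265
  Condition Delta: 0.13 × 0.075 × 0.136 = 0.001326
Sum = 0.0021945.
Largest term belongs to Condition Delta, so Condition Delta is most probable.

Condition Delta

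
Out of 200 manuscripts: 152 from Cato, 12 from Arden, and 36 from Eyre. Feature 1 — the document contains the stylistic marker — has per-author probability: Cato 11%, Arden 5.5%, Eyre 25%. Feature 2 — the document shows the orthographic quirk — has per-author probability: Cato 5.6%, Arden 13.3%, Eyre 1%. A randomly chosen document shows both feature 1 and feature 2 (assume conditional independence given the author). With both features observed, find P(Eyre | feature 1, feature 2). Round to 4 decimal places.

0.0808

Compute prior × likelihood for every hypothesis:
  Cato: 0.76 × 0.11 × 0.056 = 0.0046816
  Arden: 0.06 × 0.055 × 0.133 = 0.0004389
  Eyre: 0.18 × 0.25 × 0.01 = 0.00045
Total = 0.0055705.
P(Eyre | evidence) = 0.00045 / 0.0055705 ≈ 0.0808.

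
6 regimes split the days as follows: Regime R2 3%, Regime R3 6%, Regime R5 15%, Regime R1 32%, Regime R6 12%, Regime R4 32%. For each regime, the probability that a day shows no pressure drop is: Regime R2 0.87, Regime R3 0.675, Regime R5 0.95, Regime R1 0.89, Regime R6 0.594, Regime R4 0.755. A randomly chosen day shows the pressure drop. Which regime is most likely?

Taking complements, P(drop | each) = Regime R2 0.13, Regime R3 0.325, Regime R5 0.05, Regime R1 0.11, Regime R6 0.406, Regime R4 0.245.
Prior × likelihood for each hypothesis:
  Regime R2: 0.03 × 0.13 = 0.0039
  Regime R3: 0.06 × 0.325 = 0.0195
  Regime R5: 0.15 × 0.05 = 0.0075
  Regime R1: 0.32 × 0.11 = 0.0352
  Regime R6: 0.12 × 0.406 = 0.04872
  Regime R4: 0.32 × 0.245 = 0.0784
Sum = 0.19322.
Largest term belongs to Regime R4, so Regime R4 is most probable.

Regime R4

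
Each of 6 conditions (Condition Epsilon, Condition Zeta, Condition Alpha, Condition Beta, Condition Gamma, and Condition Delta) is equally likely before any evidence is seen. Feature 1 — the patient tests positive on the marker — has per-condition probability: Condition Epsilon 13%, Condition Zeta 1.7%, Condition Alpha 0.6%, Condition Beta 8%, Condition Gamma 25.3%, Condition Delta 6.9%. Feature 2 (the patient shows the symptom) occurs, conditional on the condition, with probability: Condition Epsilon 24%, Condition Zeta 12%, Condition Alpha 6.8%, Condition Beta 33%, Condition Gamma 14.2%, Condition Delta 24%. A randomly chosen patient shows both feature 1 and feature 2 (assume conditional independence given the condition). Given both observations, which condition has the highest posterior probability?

With a uniform prior (1/6 each), posterior ∝ likelihood:
  Condition Epsilon: 0.13 × 0.24 = 0.0312
  Condition Zeta: 0.017 × 0.12 = 0.00204
  Condition Alpha: 0.006 × 0.068 = 0.000408
  Condition Beta: 0.08 × 0.33 = 0.0264
  Condition Gamma: 0.253 × 0.142 = 0.035926
  Condition Delta: 0.069 × 0.24 = 0.01656
Total = 0.112534.
Largest term belongs to Condition Gamma, so Condition Gamma is most probable.

Condition Gamma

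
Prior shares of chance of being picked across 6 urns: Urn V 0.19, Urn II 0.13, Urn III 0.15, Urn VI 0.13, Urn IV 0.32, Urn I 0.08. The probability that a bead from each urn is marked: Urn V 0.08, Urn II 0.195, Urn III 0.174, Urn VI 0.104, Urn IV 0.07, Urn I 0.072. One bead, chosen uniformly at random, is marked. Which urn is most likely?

Unnormalized posteriors (prior × likelihood):
  Urn V: 0.19 × 0.08 = 0.0152
  Urn II: 0.13 × 0.195 = 0.02535
  Urn III: 0.15 × 0.174 = 0.0261
  Urn VI: 0.13 × 0.104 = 0.01352
  Urn IV: 0.32 × 0.07 = 0.0224
  Urn I: 0.08 × 0.072 = 0.00576
Total = 0.10833.
Largest term belongs to Urn III, so Urn III is most probable.

Urn III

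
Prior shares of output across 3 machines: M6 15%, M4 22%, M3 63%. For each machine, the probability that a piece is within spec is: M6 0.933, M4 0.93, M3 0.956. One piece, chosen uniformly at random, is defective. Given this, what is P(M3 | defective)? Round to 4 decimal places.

Taking complements, P(defective | each) = M6 0.067, M4 0.07, M3 0.044.
By Bayes' rule, posterior ∝ prior × likelihood:
  M6: 0.15 × 0.067 = 0.01005
  M4: 0.22 × 0.07 = 0.0154
  M3: 0.63 × 0.044 = 0.02772
Sum = 0.05317.
P(M3 | evidence) = 0.02772 / 0.05317 ≈ 0.5213.

0.5213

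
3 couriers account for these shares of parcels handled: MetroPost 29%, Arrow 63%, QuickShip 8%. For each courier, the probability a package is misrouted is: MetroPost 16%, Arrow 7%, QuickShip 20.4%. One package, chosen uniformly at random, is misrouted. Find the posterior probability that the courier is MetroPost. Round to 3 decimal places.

By Bayes' rule, posterior ∝ prior × likelihood:
  MetroPost: 0.29 × 0.16 = 0.0464
  Arrow: 0.63 × 0.07 = 0.0441
  QuickShip: 0.08 × 0.204 = 0.01632
Sum = 0.10682.
P(MetroPost | evidence) = 0.0464 / 0.10682 ≈ 0.434.

0.434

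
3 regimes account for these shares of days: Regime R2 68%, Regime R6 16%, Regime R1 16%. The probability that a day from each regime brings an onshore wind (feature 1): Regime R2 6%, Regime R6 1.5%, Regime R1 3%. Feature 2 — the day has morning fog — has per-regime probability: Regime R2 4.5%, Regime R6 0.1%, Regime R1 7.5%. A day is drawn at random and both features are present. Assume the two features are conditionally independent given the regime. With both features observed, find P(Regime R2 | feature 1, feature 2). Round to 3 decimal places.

0.835

By Bayes' rule, posterior ∝ prior × likelihood:
  Regime R2: 0.68 × 0.06 × 0.045 = 0.001836
  Regime R6: 0.16 × 0.015 × 0.001 = 0.0000024
  Regime R1: 0.16 × 0.03 × 0.075 = 0.00036
Normalizing constant = 0.0021984.
P(Regime R2 | evidence) = 0.001836 / 0.0021984 ≈ 0.835.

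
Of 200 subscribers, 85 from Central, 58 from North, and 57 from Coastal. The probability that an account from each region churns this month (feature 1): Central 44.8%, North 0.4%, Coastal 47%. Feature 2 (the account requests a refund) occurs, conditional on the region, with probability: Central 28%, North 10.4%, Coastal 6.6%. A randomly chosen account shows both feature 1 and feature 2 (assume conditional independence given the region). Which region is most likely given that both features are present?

Central

Compute prior × likelihood for every hypothesis:
  Central: 0.425 × 0.448 × 0.28 = 0.053312
  North: 0.29 × 0.004 × 0.104 = 0.00012064
  Coastal: 0.285 × 0.47 × 0.066 = 0.0088407
Total = 0.06227334.
Largest term belongs to Central, so Central is most probable.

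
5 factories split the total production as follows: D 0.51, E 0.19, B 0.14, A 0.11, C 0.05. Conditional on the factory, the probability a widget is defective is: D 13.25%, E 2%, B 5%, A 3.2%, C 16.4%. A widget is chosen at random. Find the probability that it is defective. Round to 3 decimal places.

0.090

Prior × likelihood for each hypothesis:
  D: 0.51 × 0.1325 = 0.067575
  E: 0.19 × 0.02 = 0.0038
  B: 0.14 × 0.05 = 0.007
  A: 0.11 × 0.032 = 0.00352
  C: 0.05 × 0.164 = 0.0082
P(defective) = 0.067575 + 0.0038 + 0.007 + 0.00352 + 0.0082 = 0.090095 → 0.090.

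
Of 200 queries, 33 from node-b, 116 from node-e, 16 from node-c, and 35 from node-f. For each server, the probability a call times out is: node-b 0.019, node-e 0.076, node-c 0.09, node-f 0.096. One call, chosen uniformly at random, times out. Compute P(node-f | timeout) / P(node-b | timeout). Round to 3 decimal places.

Unnormalized posteriors (prior × likelihood):
  node-b: 0.165 × 0.019 = 0.003135
  node-e: 0.58 × 0.076 = 0.04408
  node-c: 0.08 × 0.09 = 0.0072
  node-f: 0.175 × 0.096 = 0.0168
Normalizing constant = 0.071215.
The ratio is 0.0168 / 0.003135 (the normalizer cancels) = 5.359.

5.359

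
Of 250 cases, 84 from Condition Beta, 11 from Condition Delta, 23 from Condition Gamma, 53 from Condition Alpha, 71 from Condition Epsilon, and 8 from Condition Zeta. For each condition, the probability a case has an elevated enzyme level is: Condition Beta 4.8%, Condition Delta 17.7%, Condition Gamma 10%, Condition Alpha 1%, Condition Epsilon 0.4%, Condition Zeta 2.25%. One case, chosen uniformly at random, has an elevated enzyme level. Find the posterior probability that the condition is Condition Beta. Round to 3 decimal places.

0.435

Prior × likelihood for each hypothesis:
  Condition Beta: 0.336 × 0.048 = 0.016128
  Condition Delta: 0.044 × 0.177 = 0.007788
  Condition Gamma: 0.092 × 0.1 = 0.0092
  Condition Alpha: 0.212 × 0.01 = 0.00212
  Condition Epsilon: 0.284 × 0.004 = 0.001136
  Condition Zeta: 0.032 × 0.0225 = 0.00072
Normalizing constant = 0.037092.
P(Condition Beta | evidence) = 0.016128 / 0.037092 ≈ 0.435.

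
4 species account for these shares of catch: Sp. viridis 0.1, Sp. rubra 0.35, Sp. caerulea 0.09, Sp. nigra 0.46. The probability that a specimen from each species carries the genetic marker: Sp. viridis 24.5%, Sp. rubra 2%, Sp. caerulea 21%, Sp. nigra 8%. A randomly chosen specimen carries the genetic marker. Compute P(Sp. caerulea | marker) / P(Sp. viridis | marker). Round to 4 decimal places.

0.7714

Unnormalized posteriors (prior × likelihood):
  Sp. viridis: 0.1 × 0.245 = 0.0245
  Sp. rubra: 0.35 × 0.02 = 0.007
  Sp. caerulea: 0.09 × 0.21 = 0.0189
  Sp. nigra: 0.46 × 0.08 = 0.0368
Total = 0.0872.
The ratio is 0.0189 / 0.0245 (the normalizer cancels) = 0.7714.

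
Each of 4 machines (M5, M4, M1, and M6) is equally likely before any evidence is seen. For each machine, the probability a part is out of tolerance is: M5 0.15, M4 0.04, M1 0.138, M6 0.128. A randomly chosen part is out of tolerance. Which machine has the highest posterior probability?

M5

With a uniform prior (1/4 each), posterior ∝ likelihood:
  M5: 0.15
  M4: 0.04
  M1: 0.138
  M6: 0.128
Normalizing constant = 0.456.
Largest term belongs to M5, so M5 is most probable.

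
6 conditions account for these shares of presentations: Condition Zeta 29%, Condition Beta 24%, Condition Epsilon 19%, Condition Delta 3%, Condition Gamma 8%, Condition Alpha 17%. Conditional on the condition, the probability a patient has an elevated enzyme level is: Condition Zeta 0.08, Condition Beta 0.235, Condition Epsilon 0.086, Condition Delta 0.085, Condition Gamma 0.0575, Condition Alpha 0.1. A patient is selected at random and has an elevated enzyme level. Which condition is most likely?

Condition Beta

Compute prior × likelihood for every hypothesis:
  Condition Zeta: 0.29 × 0.08 = 0.0232
  Condition Beta: 0.24 × 0.235 = 0.0564
  Condition Epsilon: 0.19 × 0.086 = 0.01634
  Condition Delta: 0.03 × 0.085 = 0.00255
  Condition Gamma: 0.08 × 0.0575 = 0.0046
  Condition Alpha: 0.17 × 0.1 = 0.017
Sum = 0.12009.
Largest term belongs to Condition Beta, so Condition Beta is most probable.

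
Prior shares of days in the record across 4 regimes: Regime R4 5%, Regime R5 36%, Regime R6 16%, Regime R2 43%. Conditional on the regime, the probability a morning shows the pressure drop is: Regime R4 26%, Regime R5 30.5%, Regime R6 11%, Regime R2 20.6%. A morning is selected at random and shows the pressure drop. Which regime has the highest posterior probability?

Regime R5

Compute prior × likelihood for every hypothesis:
  Regime R4: 0.05 × 0.26 = 0.013
  Regime R5: 0.36 × 0.305 = 0.1098
  Regime R6: 0.16 × 0.11 = 0.0176
  Regime R2: 0.43 × 0.206 = 0.08858
Sum = 0.22898.
Largest term belongs to Regime R5, so Regime R5 is most probable.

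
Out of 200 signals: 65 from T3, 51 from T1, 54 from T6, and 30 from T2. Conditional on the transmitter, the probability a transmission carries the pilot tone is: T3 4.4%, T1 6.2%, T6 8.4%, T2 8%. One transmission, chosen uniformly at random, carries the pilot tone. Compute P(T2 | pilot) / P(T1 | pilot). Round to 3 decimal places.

0.759

Unnormalized posteriors (prior × likelihood):
  T3: 0.325 × 0.044 = 0.0143
  T1: 0.255 × 0.062 = 0.01581
  T6: 0.27 × 0.084 = 0.02268
  T2: 0.15 × 0.08 = 0.012
Normalizing constant = 0.06479.
The ratio is 0.012 / 0.01581 (the normalizer cancels) = 0.759.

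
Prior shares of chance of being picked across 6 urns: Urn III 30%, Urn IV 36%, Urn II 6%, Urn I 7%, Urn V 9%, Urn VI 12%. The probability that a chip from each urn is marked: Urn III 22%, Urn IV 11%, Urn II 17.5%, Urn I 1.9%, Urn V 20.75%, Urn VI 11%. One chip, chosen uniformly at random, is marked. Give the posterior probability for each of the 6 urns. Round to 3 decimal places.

Unnormalized posteriors (prior × likelihood):
  Urn III: 0.3 × 0.22 = 0.066
  Urn IV: 0.36 × 0.11 = 0.0396
  Urn II: 0.06 × 0.175 = 0.0105
  Urn I: 0.07 × 0.019 = 0.00133
  Urn V: 0.09 × 0.2075 = 0.018675
  Urn VI: 0.12 × 0.11 = 0.0132
Sum = 0.149305.
P(Urn III | marked) = 0.066/0.149305 ≈ 0.442
P(Urn IV | marked) = 0.0396/0.149305 ≈ 0.265
P(Urn II | marked) = 0.0105/0.149305 ≈ 0.070
P(Urn I | marked) = 0.00133/0.149305 ≈ 0.009
P(Urn V | marked) = 0.018675/0.149305 ≈ 0.125
P(Urn VI | marked) = 0.0132/0.149305 ≈ 0.088

Urn III 0.442, Urn IV 0.265, Urn II 0.070, Urn I 0.009, Urn V 0.125, Urn VI 0.088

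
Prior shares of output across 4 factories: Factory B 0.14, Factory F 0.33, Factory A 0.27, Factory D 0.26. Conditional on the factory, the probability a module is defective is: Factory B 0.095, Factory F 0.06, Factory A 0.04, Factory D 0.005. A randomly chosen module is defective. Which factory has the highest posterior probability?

Factory F

Unnormalized posteriors (prior × likelihood):
  Factory B: 0.14 × 0.095 = 0.0133
  Factory F: 0.33 × 0.06 = 0.0198
  Factory A: 0.27 × 0.04 = 0.0108
  Factory D: 0.26 × 0.005 = 0.0013
Total = 0.0452.
Largest term belongs to Factory F, so Factory F is most probable.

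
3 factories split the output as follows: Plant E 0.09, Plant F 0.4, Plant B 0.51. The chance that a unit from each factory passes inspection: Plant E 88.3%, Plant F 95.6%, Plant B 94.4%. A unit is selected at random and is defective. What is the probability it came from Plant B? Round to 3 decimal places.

0.504

Taking complements, P(defective | each) = Plant E 0.117, Plant F 0.044, Plant B 0.056.
Compute prior × likelihood for every hypothesis:
  Plant E: 0.09 × 0.117 = 0.01053
  Plant F: 0.4 × 0.044 = 0.0176
  Plant B: 0.51 × 0.056 = 0.02856
Sum = 0.05669.
P(Plant B | evidence) = 0.02856 / 0.05669 ≈ 0.504.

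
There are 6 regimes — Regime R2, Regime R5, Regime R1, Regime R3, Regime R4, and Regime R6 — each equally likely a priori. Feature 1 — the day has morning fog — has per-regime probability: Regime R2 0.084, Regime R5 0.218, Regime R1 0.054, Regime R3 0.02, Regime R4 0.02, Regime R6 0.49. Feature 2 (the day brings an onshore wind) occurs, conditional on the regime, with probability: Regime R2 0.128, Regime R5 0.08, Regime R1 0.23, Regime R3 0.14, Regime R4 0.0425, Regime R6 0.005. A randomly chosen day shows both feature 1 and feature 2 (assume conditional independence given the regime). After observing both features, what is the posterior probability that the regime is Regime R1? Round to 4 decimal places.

Since the prior is uniform, the posterior is proportional to the likelihood:
  Regime R2: 0.084 × 0.128 = 0.010752
  Regime R5: 0.218 × 0.08 = 0.01744
  Regime R1: 0.054 × 0.23 = 0.01242
  Regime R3: 0.02 × 0.14 = 0.0028
  Regime R4: 0.02 × 0.0425 = 0.00085
  Regime R6: 0.49 × 0.005 = 0.00245
Sum = 0.046712.
P(Regime R1 | evidence) = 0.01242 / 0.046712 ≈ 0.2659.

0.2659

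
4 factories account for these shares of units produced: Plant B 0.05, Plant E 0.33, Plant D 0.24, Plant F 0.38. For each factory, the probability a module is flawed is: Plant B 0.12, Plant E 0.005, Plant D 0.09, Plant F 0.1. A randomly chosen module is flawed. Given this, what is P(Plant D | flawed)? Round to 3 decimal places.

0.321

Unnormalized posteriors (prior × likelihood):
  Plant B: 0.05 × 0.12 = 0.006
  Plant E: 0.33 × 0.005 = 0.00165
  Plant D: 0.24 × 0.09 = 0.0216
  Plant F: 0.38 × 0.1 = 0.038
Sum = 0.06725.
P(Plant D | evidence) = 0.0216 / 0.06725 ≈ 0.321.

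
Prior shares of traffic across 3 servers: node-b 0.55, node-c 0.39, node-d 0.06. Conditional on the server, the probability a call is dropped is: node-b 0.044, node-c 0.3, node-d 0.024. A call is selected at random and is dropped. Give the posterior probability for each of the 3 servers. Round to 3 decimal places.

By Bayes' rule, posterior ∝ prior × likelihood:
  node-b: 0.55 × 0.044 = 0.0242
  node-c: 0.39 × 0.3 = 0.117
  node-d: 0.06 × 0.024 = 0.00144
Sum = 0.14264.
P(node-b | dropped) = 0.0242/0.14264 ≈ 0.170
P(node-c | dropped) = 0.117/0.14264 ≈ 0.820
P(node-d | dropped) = 0.00144/0.14264 ≈ 0.010

node-b 0.170, node-c 0.820, node-d 0.010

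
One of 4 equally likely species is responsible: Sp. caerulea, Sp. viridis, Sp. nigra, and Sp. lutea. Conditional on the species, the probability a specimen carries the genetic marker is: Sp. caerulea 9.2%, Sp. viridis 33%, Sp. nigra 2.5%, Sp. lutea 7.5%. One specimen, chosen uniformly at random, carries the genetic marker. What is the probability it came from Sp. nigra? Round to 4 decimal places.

With a uniform prior (1/4 each), posterior ∝ likelihood:
  Sp. caerulea: 0.092
  Sp. viridis: 0.33
  Sp. nigra: 0.025
  Sp. lutea: 0.075
Total = 0.522.
P(Sp. nigra | evidence) = 0.025 / 0.522 ≈ 0.0479.

0.0479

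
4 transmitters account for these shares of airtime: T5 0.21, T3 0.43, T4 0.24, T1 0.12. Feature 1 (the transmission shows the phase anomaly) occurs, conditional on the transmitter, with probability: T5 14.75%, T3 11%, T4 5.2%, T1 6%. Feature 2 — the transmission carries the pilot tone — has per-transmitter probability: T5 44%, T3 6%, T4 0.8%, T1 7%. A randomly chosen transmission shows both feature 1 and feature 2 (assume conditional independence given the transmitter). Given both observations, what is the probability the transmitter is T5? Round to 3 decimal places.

By Bayes' rule, posterior ∝ prior × likelihood:
  T5: 0.21 × 0.1475 × 0.44 = 0.013629
  T3: 0.43 × 0.11 × 0.06 = 0.002838
  T4: 0.24 × 0.052 × 0.008 = 0.00009984
  T1: 0.12 × 0.06 × 0.07 = 0.000504
Normalizing constant = 0.01707084.
P(T5 | evidence) = 0.013629 / 0.01707084 ≈ 0.798.

0.798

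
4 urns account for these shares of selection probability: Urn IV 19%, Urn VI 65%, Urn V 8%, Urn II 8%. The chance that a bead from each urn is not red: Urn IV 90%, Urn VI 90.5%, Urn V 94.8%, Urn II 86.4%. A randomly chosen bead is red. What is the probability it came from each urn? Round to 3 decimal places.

Urn IV 0.198, Urn VI 0.645, Urn V 0.043, Urn II 0.114

Taking complements, P(red | each) = Urn IV 0.1, Urn VI 0.095, Urn V 0.052, Urn II 0.136.
By Bayes' rule, posterior ∝ prior × likelihood:
  Urn IV: 0.19 × 0.1 = 0.019
  Urn VI: 0.65 × 0.095 = 0.06175
  Urn V: 0.08 × 0.052 = 0.00416
  Urn II: 0.08 × 0.136 = 0.01088
Normalizing constant = 0.09579.
P(Urn IV | red) = 0.019/0.09579 ≈ 0.198
P(Urn VI | red) = 0.06175/0.09579 ≈ 0.645
P(Urn V | red) = 0.00416/0.09579 ≈ 0.043
P(Urn II | red) = 0.01088/0.09579 ≈ 0.114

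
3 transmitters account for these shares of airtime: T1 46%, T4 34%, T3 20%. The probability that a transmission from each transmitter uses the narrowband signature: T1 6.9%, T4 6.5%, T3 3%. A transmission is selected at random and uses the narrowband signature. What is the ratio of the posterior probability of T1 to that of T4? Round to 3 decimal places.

1.436

Prior × likelihood for each hypothesis:
  T1: 0.46 × 0.069 = 0.03174
  T4: 0.34 × 0.065 = 0.0221
  T3: 0.2 × 0.03 = 0.006
Normalizing constant = 0.05984.
The ratio is 0.03174 / 0.0221 (the normalizer cancels) = 1.436.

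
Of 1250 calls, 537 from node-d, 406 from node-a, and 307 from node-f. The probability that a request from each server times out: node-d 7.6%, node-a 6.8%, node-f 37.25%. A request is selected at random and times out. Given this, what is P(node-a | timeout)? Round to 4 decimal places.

0.1510

Compute prior × likelihood for every hypothesis:
  node-d: 0.4296 × 0.076 = 0.0326496
  node-a: 0.3248 × 0.068 = 0.0220864
  node-f: 0.2456 × 0.3725 = 0.091486
Sum = 0.146222.
P(node-a | evidence) = 0.0220864 / 0.146222 ≈ 0.1510.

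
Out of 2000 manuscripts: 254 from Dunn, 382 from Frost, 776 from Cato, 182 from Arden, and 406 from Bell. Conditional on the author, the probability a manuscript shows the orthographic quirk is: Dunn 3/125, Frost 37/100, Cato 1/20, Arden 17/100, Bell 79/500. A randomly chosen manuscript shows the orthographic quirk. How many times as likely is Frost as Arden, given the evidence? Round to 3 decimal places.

Prior × likelihood for each hypothesis:
  Dunn: 0.127 × 0.024 = 0.003048
  Frost: 0.191 × 0.37 = 0.07067
  Cato: 0.388 × 0.05 = 0.0194
  Arden: 0.091 × 0.17 = 0.01547
  Bell: 0.203 × 0.158 = 0.032074
Total = 0.140662.
The ratio is 0.07067 / 0.01547 (the normalizer cancels) = 4.568.

4.568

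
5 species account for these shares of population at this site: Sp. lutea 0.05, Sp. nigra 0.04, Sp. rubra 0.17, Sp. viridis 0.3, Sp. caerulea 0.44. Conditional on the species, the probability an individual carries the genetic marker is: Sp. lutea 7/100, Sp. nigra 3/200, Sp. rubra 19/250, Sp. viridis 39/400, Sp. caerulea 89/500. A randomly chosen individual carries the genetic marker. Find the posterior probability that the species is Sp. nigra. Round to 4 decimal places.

0.0048

Compute prior × likelihood for every hypothesis:
  Sp. lutea: 0.05 × 0.07 = 0.0035
  Sp. nigra: 0.04 × 0.015 = 0.0006
  Sp. rubra: 0.17 × 0.076 = 0.01292
  Sp. viridis: 0.3 × 0.0975 = 0.02925
  Sp. caerulea: 0.44 × 0.178 = 0.07832
Sum = 0.12459.
P(Sp. nigra | evidence) = 0.0006 / 0.12459 ≈ 0.0048.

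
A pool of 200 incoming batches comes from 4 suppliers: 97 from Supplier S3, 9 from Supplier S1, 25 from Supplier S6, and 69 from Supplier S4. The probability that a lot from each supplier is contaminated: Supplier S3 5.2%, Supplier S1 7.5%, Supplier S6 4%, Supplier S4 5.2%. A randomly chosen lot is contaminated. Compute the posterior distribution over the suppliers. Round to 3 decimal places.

By Bayes' rule, posterior ∝ prior × likelihood:
  Supplier S3: 0.485 × 0.052 = 0.02522
  Supplier S1: 0.045 × 0.075 = 0.003375
  Supplier S6: 0.125 × 0.04 = 0.005
  Supplier S4: 0.345 × 0.052 = 0.01794
Total = 0.051535.
P(Supplier S3 | contaminated) = 0.02522/0.051535 ≈ 0.489
P(Supplier S1 | contaminated) = 0.003375/0.051535 ≈ 0.065
P(Supplier S6 | contaminated) = 0.005/0.051535 ≈ 0.097
P(Supplier S4 | contaminated) = 0.01794/0.051535 ≈ 0.348
(Check: 0.489+0.065+0.097+0.348 = 0.999.)

Supplier S3 0.489, Supplier S1 0.065, Supplier S6 0.097, Supplier S4 0.348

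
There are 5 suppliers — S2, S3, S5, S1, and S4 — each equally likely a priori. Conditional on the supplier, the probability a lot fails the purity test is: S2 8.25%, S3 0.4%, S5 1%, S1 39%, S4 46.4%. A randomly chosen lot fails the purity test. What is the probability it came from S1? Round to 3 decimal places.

0.410

Since the prior is uniform, the posterior is proportional to the likelihood:
  S2: 0.0825
  S3: 0.004
  S5: 0.01
  S1: 0.39
  S4: 0.464
Total = 0.9505.
P(S1 | evidence) = 0.39 / 0.9505 ≈ 0.410.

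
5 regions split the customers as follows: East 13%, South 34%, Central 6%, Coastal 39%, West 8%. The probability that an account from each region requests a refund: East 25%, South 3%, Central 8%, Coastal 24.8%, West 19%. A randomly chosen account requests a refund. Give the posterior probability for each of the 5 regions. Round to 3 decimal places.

East 0.204, South 0.064, Central 0.030, Coastal 0.607, West 0.095

Prior × likelihood for each hypothesis:
  East: 0.13 × 0.25 = 0.0325
  South: 0.34 × 0.03 = 0.0102
  Central: 0.06 × 0.08 = 0.0048
  Coastal: 0.39 × 0.248 = 0.09672
  West: 0.08 × 0.19 = 0.0152
Sum = 0.15942.
P(East | refund) = 0.0325/0.15942 ≈ 0.204
P(South | refund) = 0.0102/0.15942 ≈ 0.064
P(Central | refund) = 0.0048/0.15942 ≈ 0.030
P(Coastal | refund) = 0.09672/0.15942 ≈ 0.607
P(West | refund) = 0.0152/0.15942 ≈ 0.095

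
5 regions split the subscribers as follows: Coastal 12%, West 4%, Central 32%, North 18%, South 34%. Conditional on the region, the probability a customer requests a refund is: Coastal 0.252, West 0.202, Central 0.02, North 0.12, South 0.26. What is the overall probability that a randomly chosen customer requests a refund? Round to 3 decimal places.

Prior × likelihood for each hypothesis:
  Coastal: 0.12 × 0.252 = 0.03024
  West: 0.04 × 0.202 = 0.00808
  Central: 0.32 × 0.02 = 0.0064
  North: 0.18 × 0.12 = 0.0216
  South: 0.34 × 0.26 = 0.0884
P(refund) = 0.03024 + 0.00808 + 0.0064 + 0.0216 + 0.0884 = 0.15472 → 0.155.

0.155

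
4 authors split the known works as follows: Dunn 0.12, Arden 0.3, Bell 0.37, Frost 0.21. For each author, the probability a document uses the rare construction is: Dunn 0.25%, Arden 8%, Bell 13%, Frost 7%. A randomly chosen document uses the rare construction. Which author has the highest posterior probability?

Unnormalized posteriors (prior × likelihood):
  Dunn: 0.12 × 0.0025 = 0.0003
  Arden: 0.3 × 0.08 = 0.024
  Bell: 0.37 × 0.13 = 0.0481
  Frost: 0.21 × 0.07 = 0.0147
Total = 0.0871.
Largest term belongs to Bell, so Bell is most probable.

Bell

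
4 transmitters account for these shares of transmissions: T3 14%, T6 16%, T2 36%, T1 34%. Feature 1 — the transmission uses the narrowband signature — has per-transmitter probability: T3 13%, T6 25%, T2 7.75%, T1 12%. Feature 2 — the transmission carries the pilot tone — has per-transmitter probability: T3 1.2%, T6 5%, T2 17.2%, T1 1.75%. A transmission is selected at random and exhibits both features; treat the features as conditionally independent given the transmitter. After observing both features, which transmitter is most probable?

By Bayes' rule, posterior ∝ prior × likelihood:
  T3: 0.14 × 0.13 × 0.012 = 0.0002184
  T6: 0.16 × 0.25 × 0.05 = 0.002
  T2: 0.36 × 0.0775 × 0.172 = 0.0047988
  T1: 0.34 × 0.12 × 0.0175 = 0.000714
Total = 0.0077312.
Largest term belongs to T2, so T2 is most probable.

T2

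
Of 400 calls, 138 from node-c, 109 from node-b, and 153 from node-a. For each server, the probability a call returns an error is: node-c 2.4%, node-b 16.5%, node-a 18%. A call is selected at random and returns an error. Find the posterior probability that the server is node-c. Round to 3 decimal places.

0.068

Prior × likelihood for each hypothesis:
  node-c: 0.345 × 0.024 = 0.00828
  node-b: 0.2725 × 0.165 = 0.0449625
  node-a: 0.3825 × 0.18 = 0.06885
Total = 0.1220925.
P(node-c | evidence) = 0.00828 / 0.1220925 ≈ 0.068.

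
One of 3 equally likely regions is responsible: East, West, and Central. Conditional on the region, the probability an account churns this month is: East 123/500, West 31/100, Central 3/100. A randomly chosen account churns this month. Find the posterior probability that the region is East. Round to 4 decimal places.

Since the prior is uniform, the posterior is proportional to the likelihood:
  East: 0.246
  West: 0.31
  Central: 0.03
Sum = 0.586.
P(East | evidence) = 0.246 / 0.586 ≈ 0.4198.

0.4198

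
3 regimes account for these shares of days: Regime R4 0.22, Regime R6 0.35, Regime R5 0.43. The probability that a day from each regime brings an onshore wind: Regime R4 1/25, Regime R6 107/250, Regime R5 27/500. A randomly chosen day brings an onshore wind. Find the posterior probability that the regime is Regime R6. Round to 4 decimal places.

0.8239

Unnormalized posteriors (prior × likelihood):
  Regime R4: 0.22 × 0.04 = 0.0088
  Regime R6: 0.35 × 0.428 = 0.1498
  Regime R5: 0.43 × 0.054 = 0.02322
Sum = 0.18182.
P(Regime R6 | evidence) = 0.1498 / 0.18182 ≈ 0.8239.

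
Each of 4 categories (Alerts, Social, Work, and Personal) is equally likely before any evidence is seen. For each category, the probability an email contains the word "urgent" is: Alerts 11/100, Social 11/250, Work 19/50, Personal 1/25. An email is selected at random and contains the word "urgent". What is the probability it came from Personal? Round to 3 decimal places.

Since the prior is uniform, the posterior is proportional to the likelihood:
  Alerts: 0.11
  Social: 0.044
  Work: 0.38
  Personal: 0.04
Total = 0.574.
P(Personal | evidence) = 0.04 / 0.574 ≈ 0.070.

0.070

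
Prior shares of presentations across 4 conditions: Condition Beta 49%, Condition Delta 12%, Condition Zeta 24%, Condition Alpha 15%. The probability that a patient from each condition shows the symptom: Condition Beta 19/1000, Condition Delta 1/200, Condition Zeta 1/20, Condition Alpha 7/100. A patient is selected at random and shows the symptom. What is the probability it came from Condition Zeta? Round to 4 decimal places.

0.3703

By Bayes' rule, posterior ∝ prior × likelihood:
  Condition Beta: 0.49 × 0.019 = 0.00931
  Condition Delta: 0.12 × 0.005 = 0.0006
  Condition Zeta: 0.24 × 0.05 = 0.012
  Condition Alpha: 0.15 × 0.07 = 0.0105
Sum = 0.03241.
P(Condition Zeta | evidence) = 0.012 / 0.03241 ≈ 0.3703.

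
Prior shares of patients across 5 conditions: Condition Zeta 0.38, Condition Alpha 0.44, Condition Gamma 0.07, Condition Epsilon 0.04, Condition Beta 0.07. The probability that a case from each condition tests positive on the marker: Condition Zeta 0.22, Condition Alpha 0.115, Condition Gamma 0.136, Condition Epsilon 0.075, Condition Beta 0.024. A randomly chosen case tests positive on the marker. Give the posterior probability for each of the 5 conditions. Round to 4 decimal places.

Prior × likelihood for each hypothesis:
  Condition Zeta: 0.38 × 0.22 = 0.0836
  Condition Alpha: 0.44 × 0.115 = 0.0506
  Condition Gamma: 0.07 × 0.136 = 0.00952
  Condition Epsilon: 0.04 × 0.075 = 0.003
  Condition Beta: 0.07 × 0.024 = 0.00168
Total = 0.1484.
P(Condition Zeta | marker-positive) = 0.0836/0.1484 ≈ 0.5633
P(Condition Alpha | marker-positive) = 0.0506/0.1484 ≈ 0.3410
P(Condition Gamma | marker-positive) = 0.00952/0.1484 ≈ 0.0642
P(Condition Epsilon | marker-positive) = 0.003/0.1484 ≈ 0.0202
P(Condition Beta | marker-positive) = 0.00168/0.1484 ≈ 0.0113

Condition Zeta 0.5633, Condition Alpha 0.3410, Condition Gamma 0.0642, Condition Epsilon 0.0202, Condition Beta 0.0113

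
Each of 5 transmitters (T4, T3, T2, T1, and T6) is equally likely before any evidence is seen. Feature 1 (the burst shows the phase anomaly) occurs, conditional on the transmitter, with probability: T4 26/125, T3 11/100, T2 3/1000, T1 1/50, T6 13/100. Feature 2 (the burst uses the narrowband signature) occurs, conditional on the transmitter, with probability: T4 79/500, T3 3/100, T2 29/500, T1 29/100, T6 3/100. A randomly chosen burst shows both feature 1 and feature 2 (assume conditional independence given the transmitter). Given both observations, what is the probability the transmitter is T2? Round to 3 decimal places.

Since the prior is uniform, the posterior is proportional to the likelihood:
  T4: 0.208 × 0.158 = 0.032864
  T3: 0.11 × 0.03 = 0.0033
  T2: 0.003 × 0.058 = 0.000174
  T1: 0.02 × 0.29 = 0.0058
  T6: 0.13 × 0.03 = 0.0039
Sum = 0.046038.
P(T2 | evidence) = 0.000174 / 0.046038 ≈ 0.004.

0.004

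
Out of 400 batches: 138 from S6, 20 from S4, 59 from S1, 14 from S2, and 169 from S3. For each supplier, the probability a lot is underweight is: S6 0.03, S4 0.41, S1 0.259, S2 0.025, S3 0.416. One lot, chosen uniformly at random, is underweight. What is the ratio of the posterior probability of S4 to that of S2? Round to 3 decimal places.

23.429

By Bayes' rule, posterior ∝ prior × likelihood:
  S6: 0.345 × 0.03 = 0.01035
  S4: 0.05 × 0.41 = 0.0205
  S1: 0.1475 × 0.259 = 0.0382025
  S2: 0.035 × 0.025 = 0.000875
  S3: 0.4225 × 0.416 = 0.17576
Sum = 0.2456875.
The ratio is 0.0205 / 0.000875 (the normalizer cancels) = 23.429.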